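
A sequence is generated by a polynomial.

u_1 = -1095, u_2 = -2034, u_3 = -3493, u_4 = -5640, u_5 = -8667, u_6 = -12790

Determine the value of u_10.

-45402

Δ: -939, -1459, -2147, -3027, -4123
Δ²: -520, -688, -880, -1096
Δ³: -168, -192, -216
Δ⁴: -24, -24
The fourth differences are constant (-24).
-216 − 24 = -240;  -1096 − 240 = -1336;  -4123 − 1336 = -5459;  -12790 − 5459 = -18249
-240 − 24 = -264;  -1336 − 264 = -1600;  -5459 − 1600 = -7059;  -18249 − 7059 = -25308
-264 − 24 = -288;  -1600 − 288 = -1888;  -7059 − 1888 = -8947;  -25308 − 8947 = -34255
-288 − 24 = -312;  -1888 − 312 = -2200;  -8947 − 2200 = -11147;  -34255 − 11147 = -45402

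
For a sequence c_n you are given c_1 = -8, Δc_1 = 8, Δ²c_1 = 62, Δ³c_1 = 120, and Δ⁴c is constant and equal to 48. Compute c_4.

322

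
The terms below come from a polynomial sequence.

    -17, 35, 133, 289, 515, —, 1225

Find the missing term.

Using the first 5 terms:
52, 98, 156, 226
46, 58, 70
12, 12
Constant third difference = 12.
Extend forward: 70 + 12 = 82;  226 + 82 = 308;  515 + 308 = 823

823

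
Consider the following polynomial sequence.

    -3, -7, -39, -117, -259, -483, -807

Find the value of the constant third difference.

-18

D1: -4, -32, -78, -142, -224, -324
D2: -28, -46, -64, -82, -100
D3: -18, -18, -18, -18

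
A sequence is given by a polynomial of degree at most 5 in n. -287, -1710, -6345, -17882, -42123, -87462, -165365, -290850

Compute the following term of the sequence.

-482967

-1423  -4635  -11537  -24241  -45339  -77903  -125485
-3212  -6902  -12704  -21098  -32564  -47582
-3690  -5802  -8394  -11466  -15018
-2112  -2592  -3072  -3552
-480  -480  -480
Constant fifth difference = -480, so extend:
-3552 − 480 = -4032;  -15018 − 4032 = -19050;  -47582 − 19050 = -66632;  -125485 − 66632 = -192117;  -290850 − 192117 = -482967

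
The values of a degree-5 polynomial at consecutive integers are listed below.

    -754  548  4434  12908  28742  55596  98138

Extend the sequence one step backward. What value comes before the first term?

-828

D1: 1302  3886  8474  15834  26854  42542
D2: 2584  4588  7360  11020  15688
D3: 2004  2772  3660  4668
D4: 768  888  1008
D5: 120  120
The fifth differences are constant at 120.
Work back: 768 − 120 = 648;  2004 − 648 = 1356;  2584 − 1356 = 1228;  1302 − 1228 = 74;  -754 − 74 = -828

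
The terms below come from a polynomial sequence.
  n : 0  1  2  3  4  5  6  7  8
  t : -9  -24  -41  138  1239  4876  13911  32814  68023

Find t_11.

-15  -17  179  1101  3637  9035  18903  35209
-2  196  922  2536  5398  9868  16306
198  726  1614  2862  4470  6438
528  888  1248  1608  1968
360  360  360  360
Fifth differences constant at 360.
1968 + 360 = 2328;  6438 + 2328 = 8766;  16306 + 8766 = 25072;  35209 + 25072 = 60281;  68023 + 60281 = 128304
2328 + 360 = 2688;  8766 + 2688 = 11454;  25072 + 11454 = 36526;  60281 + 36526 = 96807;  128304 + 96807 = 225111
2688 + 360 = 3048;  11454 + 3048 = 14502;  36526 + 14502 = 51028;  96807 + 51028 = 147835;  225111 + 147835 = 372946

372946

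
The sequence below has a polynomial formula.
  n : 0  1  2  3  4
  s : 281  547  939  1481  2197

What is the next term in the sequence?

3111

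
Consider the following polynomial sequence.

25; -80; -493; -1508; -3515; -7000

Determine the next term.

-12545

D1: -105, -413, -1015, -2007, -3485
D2: -308, -602, -992, -1478
D3: -294, -390, -486
D4: -96, -96
Fourth differences constant at -96.
-486 − 96 = -582;  -1478 − 582 = -2060;  -3485 − 2060 = -5545;  -7000 − 5545 = -12545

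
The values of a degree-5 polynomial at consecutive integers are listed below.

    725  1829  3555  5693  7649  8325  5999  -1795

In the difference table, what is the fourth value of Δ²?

-1280

D1: 1104, 1726, 2138, 1956, 676, -2326, -7794
D2: 622, 412, -182, -1280, -3002, -5468
D3: -210, -594, -1098, -1722, -2466
D4: -384, -504, -624, -744
D5: -120, -120, -120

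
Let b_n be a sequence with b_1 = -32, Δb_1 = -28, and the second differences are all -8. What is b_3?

Build the table forward from the leading diagonal:
Second differences: -8, -8, -8
First differences: -28, -36, -44
b: -32, -60, -96

-96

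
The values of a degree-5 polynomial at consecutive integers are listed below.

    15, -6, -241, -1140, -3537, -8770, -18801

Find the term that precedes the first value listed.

8

First differences: -21, -235, -899, -2397, -5233, -10031
Second differences: -214, -664, -1498, -2836, -4798
Third differences: -450, -834, -1338, -1962
Fourth differences: -384, -504, -624
Fifth differences: -120, -120
The fifth differences are constant at -120.
Work back: -384 + 120 = -264;  -450 + 264 = -186;  -214 + 186 = -28;  -21 + 28 = 7;  15 − 7 = 8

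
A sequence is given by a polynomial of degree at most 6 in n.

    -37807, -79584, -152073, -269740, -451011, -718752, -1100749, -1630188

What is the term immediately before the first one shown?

-41777  -72489  -117667  -181271  -267741  -381997  -529439
-30712  -45178  -63604  -86470  -114256  -147442
-14466  -18426  -22866  -27786  -33186
-3960  -4440  -4920  -5400
-480  -480  -480
The fifth differences are constant at -480.
Work back: -3960 + 480 = -3480;  -14466 + 3480 = -10986;  -30712 + 10986 = -19726;  -41777 + 19726 = -22051;  -37807 + 22051 = -15756

-15756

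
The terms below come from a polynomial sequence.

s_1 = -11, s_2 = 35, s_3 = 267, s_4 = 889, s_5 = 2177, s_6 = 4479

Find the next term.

D1: 46 , 232 , 622 , 1288 , 2302
D2: 186 , 390 , 666 , 1014
D3: 204 , 276 , 348
D4: 72 , 72
Fourth differences constant at 72.
348 + 72 = 420;  1014 + 420 = 1434;  2302 + 1434 = 3736;  4479 + 3736 = 8215

8215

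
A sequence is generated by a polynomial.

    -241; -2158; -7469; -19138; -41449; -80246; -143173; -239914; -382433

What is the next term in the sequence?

-585214

First differences: -1917  -5311  -11669  -22311  -38797  -62927  -96741  -142519
Second differences: -3394  -6358  -10642  -16486  -24130  -33814  -45778
Third differences: -2964  -4284  -5844  -7644  -9684  -11964
Fourth differences: -1320  -1560  -1800  -2040  -2280
Fifth differences: -240  -240  -240  -240
Constant fifth difference = -240, so extend:
-2280 − 240 = -2520;  -11964 − 2520 = -14484;  -45778 − 14484 = -60262;  -142519 − 60262 = -202781;  -382433 − 202781 = -585214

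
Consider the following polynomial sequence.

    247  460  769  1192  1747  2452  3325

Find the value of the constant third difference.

18

First differences: 213, 309, 423, 555, 705, 873
Second differences: 96, 114, 132, 150, 168
Third differences: 18, 18, 18, 18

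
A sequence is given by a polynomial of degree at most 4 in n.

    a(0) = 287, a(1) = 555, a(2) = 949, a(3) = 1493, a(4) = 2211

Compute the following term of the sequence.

3127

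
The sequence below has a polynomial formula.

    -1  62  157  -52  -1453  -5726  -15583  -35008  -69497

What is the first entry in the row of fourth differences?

-552

D1: 63, 95, -209, -1401, -4273, -9857, -19425, -34489
D2: 32, -304, -1192, -2872, -5584, -9568, -15064
D3: -336, -888, -1680, -2712, -3984, -5496
D4: -552, -792, -1032, -1272, -1512
D5: -240, -240, -240, -240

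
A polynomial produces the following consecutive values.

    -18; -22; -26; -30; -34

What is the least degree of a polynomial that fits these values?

1

Δ: -4, -4, -4, -4
The first differences are constant, so the polynomial has degree 1.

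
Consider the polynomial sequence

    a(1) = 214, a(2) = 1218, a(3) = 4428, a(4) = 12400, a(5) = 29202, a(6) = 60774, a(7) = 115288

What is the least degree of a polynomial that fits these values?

D1: 1004, 3210, 7972, 16802, 31572, 54514
D2: 2206, 4762, 8830, 14770, 22942
D3: 2556, 4068, 5940, 8172
D4: 1512, 1872, 2232
D5: 360, 360
The fifth differences are constant, so the polynomial has degree 5.

5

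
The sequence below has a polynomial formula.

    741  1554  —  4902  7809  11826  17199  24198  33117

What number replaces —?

2883

Using the last 6 terms:
First differences: 2907  4017  5373  6999  8919
Second differences: 1110  1356  1626  1920
Third differences: 246  270  294
Fourth differences: 24  24
Constant fourth difference = 24.
Extend backward: 246 − 24 = 222;  1110 − 222 = 888;  2907 − 888 = 2019;  4902 − 2019 = 2883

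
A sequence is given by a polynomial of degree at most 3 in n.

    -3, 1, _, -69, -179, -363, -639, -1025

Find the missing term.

Using the last 5 terms:
First differences: -110, -184, -276, -386
Second differences: -74, -92, -110
Third differences: -18, -18
Constant third difference = -18.
Extend backward: -74 + 18 = -56;  -110 + 56 = -54;  -69 + 54 = -15

-15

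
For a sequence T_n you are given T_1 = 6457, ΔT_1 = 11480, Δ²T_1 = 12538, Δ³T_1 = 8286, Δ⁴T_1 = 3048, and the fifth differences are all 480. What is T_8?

756885

Build the table forward from the leading diagonal:
Fifth differences: 480, 480, 480, 480, 480, 480, 480, 480
Fourth differences: 3048, 3528, 4008, 4488, 4968, 5448, 5928, 6408
Third differences: 8286, 11334, 14862, 18870, 23358, 28326, 33774, 39702
Second differences: 12538, 20824, 32158, 47020, 65890, 89248, 117574, 151348
First differences: 11480, 24018, 44842, 77000, 124020, 189910, 279158, 396732
T: 6457, 17937, 41955, 86797, 163797, 287817, 477727, 756885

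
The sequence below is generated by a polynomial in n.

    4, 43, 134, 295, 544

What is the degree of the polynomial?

3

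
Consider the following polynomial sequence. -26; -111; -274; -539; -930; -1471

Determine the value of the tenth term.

-5615

First differences: -85  -163  -265  -391  -541
Second differences: -78  -102  -126  -150
Third differences: -24  -24  -24
Constant third difference = -24, so extend:
-150 − 24 = -174;  -541 − 174 = -715;  -1471 − 715 = -2186
-174 − 24 = -198;  -715 − 198 = -913;  -2186 − 913 = -3099
-198 − 24 = -222;  -913 − 222 = -1135;  -3099 − 1135 = -4234
-222 − 24 = -246;  -1135 − 246 = -1381;  -4234 − 1381 = -5615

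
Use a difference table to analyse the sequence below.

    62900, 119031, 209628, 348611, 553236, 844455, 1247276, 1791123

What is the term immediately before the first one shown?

30291

Δ: 56131, 90597, 138983, 204625, 291219, 402821, 543847
Δ²: 34466, 48386, 65642, 86594, 111602, 141026
Δ³: 13920, 17256, 20952, 25008, 29424
Δ⁴: 3336, 3696, 4056, 4416
Δ⁵: 360, 360, 360
The fifth differences are constant at 360.
Work back: 3336 − 360 = 2976;  13920 − 2976 = 10944;  34466 − 10944 = 23522;  56131 − 23522 = 32609;  62900 − 32609 = 30291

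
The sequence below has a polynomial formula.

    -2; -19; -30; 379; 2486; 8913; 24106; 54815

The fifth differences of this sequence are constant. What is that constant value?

First differences: -17, -11, 409, 2107, 6427, 15193, 30709
Second differences: 6, 420, 1698, 4320, 8766, 15516
Third differences: 414, 1278, 2622, 4446, 6750
Fourth differences: 864, 1344, 1824, 2304
Fifth differences: 480, 480, 480

480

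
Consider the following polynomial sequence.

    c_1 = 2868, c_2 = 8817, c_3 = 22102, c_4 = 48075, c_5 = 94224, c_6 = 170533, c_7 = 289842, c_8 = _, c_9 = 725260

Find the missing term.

Using the first 7 terms:
5949  13285  25973  46149  76309  119309
7336  12688  20176  30160  43000
5352  7488  9984  12840
2136  2496  2856
360  360
Constant fifth difference = 360.
Extend forward: 2856 + 360 = 3216;  12840 + 3216 = 16056;  43000 + 16056 = 59056;  119309 + 59056 = 178365;  289842 + 178365 = 468207

468207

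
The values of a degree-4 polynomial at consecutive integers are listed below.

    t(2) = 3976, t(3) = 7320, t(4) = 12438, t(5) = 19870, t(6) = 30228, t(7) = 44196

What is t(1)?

D1: 3344  5118  7432  10358  13968
D2: 1774  2314  2926  3610
D3: 540  612  684
D4: 72  72
The fourth differences are constant at 72.
Work back: 540 − 72 = 468;  1774 − 468 = 1306;  3344 − 1306 = 2038;  3976 − 2038 = 1938

1938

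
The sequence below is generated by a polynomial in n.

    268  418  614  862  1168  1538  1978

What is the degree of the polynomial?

150, 196, 248, 306, 370, 440
46, 52, 58, 64, 70
6, 6, 6, 6
The third differences are constant, so the polynomial has degree 3.

3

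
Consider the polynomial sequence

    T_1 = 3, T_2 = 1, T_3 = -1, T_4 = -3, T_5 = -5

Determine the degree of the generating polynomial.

1

Δ: -2, -2, -2, -2
The first differences are constant, so the polynomial has degree 1.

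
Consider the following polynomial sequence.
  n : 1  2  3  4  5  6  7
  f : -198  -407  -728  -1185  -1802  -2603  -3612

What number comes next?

-4853

-209, -321, -457, -617, -801, -1009
-112, -136, -160, -184, -208
-24, -24, -24, -24
Third differences constant at -24.
-208 − 24 = -232;  -1009 − 232 = -1241;  -3612 − 1241 = -4853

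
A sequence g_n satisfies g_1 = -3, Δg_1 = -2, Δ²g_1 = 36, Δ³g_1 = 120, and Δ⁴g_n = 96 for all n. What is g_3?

Build the table forward from the leading diagonal:
Δ⁴: 96  96  96
Δ³: 120  216  312
Δ²: 36  156  372
Δ: -2  34  190
g: -3  -5  29

29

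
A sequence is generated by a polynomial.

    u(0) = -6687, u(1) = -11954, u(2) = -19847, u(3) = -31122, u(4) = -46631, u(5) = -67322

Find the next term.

Δ: -5267, -7893, -11275, -15509, -20691
Δ²: -2626, -3382, -4234, -5182
Δ³: -756, -852, -948
Δ⁴: -96, -96
Constant fourth difference = -96, so extend:
-948 − 96 = -1044;  -5182 − 1044 = -6226;  -20691 − 6226 = -26917;  -67322 − 26917 = -94239

-94239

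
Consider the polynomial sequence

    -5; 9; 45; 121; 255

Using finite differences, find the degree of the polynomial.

Δ: 14, 36, 76, 134
Δ²: 22, 40, 58
Δ³: 18, 18
The third differences are constant, so the polynomial has degree 3.

3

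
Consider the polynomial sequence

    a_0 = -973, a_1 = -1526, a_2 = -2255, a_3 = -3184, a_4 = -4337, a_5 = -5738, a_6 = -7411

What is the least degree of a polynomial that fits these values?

3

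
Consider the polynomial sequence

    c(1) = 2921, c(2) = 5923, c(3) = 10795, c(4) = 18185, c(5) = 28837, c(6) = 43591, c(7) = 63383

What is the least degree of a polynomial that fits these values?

D1: 3002, 4872, 7390, 10652, 14754, 19792
D2: 1870, 2518, 3262, 4102, 5038
D3: 648, 744, 840, 936
D4: 96, 96, 96
The fourth differences are constant, so the polynomial has degree 4.

4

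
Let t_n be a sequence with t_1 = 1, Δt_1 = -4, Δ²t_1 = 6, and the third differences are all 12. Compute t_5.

69

Build the table forward from the leading diagonal:
Third differences: 12  12  12  12  12
Second differences: 6  18  30  42  54
First differences: -4  2  20  50  92
t: 1  -3  -1  19  69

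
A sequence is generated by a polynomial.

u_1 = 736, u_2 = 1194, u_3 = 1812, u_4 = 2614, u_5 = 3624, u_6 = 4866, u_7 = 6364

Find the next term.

458, 618, 802, 1010, 1242, 1498
160, 184, 208, 232, 256
24, 24, 24, 24
Constant third difference = 24, so extend:
256 + 24 = 280;  1498 + 280 = 1778;  6364 + 1778 = 8142

8142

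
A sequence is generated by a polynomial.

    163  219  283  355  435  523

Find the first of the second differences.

8

D1: 56, 64, 72, 80, 88
D2: 8, 8, 8, 8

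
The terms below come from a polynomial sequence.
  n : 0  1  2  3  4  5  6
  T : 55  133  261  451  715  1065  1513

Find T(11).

5643

78, 128, 190, 264, 350, 448
50, 62, 74, 86, 98
12, 12, 12, 12
Constant third difference = 12, so extend:
98 + 12 = 110;  448 + 110 = 558;  1513 + 558 = 2071
110 + 12 = 122;  558 + 122 = 680;  2071 + 680 = 2751
122 + 12 = 134;  680 + 134 = 814;  2751 + 814 = 3565
134 + 12 = 146;  814 + 146 = 960;  3565 + 960 = 4525
146 + 12 = 158;  960 + 158 = 1118;  4525 + 1118 = 5643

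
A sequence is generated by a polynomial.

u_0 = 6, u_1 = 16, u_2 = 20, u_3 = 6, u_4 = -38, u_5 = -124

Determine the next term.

-264

First differences: 10 , 4 , -14 , -44 , -86
Second differences: -6 , -18 , -30 , -42
Third differences: -12 , -12 , -12
Constant third difference = -12, so extend:
-42 − 12 = -54;  -86 − 54 = -140;  -124 − 140 = -264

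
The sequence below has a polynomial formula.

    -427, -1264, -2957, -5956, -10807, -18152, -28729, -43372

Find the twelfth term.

-837, -1693, -2999, -4851, -7345, -10577, -14643
-856, -1306, -1852, -2494, -3232, -4066
-450, -546, -642, -738, -834
-96, -96, -96, -96
Constant fourth difference = -96, so extend:
-834 − 96 = -930;  -4066 − 930 = -4996;  -14643 − 4996 = -19639;  -43372 − 19639 = -63011
-930 − 96 = -1026;  -4996 − 1026 = -6022;  -19639 − 6022 = -25661;  -63011 − 25661 = -88672
-1026 − 96 = -1122;  -6022 − 1122 = -7144;  -25661 − 7144 = -32805;  -88672 − 32805 = -121477
-1122 − 96 = -1218;  -7144 − 1218 = -8362;  -32805 − 8362 = -41167;  -121477 − 41167 = -162644

-162644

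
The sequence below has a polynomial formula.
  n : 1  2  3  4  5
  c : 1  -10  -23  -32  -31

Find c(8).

First differences: -11, -13, -9, 1
Second differences: -2, 4, 10
Third differences: 6, 6
Third differences constant at 6.
10 + 6 = 16;  1 + 16 = 17;  -31 + 17 = -14
16 + 6 = 22;  17 + 22 = 39;  -14 + 39 = 25
22 + 6 = 28;  39 + 28 = 67;  25 + 67 = 92

92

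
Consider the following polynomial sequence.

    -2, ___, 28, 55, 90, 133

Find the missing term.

9

Using the last 4 terms:
D1: 27, 35, 43
D2: 8, 8
Constant second difference = 8.
Extend backward: 27 − 8 = 19;  28 − 19 = 9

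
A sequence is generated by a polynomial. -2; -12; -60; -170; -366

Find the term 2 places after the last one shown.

-1112

First differences: -10 , -48 , -110 , -196
Second differences: -38 , -62 , -86
Third differences: -24 , -24
The third differences are constant (-24).
-86 − 24 = -110;  -196 − 110 = -306;  -366 − 306 = -672
-110 − 24 = -134;  -306 − 134 = -440;  -672 − 440 = -1112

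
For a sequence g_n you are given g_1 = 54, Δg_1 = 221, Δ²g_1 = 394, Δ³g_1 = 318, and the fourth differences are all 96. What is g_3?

890

Build the table forward from the leading diagonal:
Δ⁴: 96, 96, 96
Δ³: 318, 414, 510
Δ²: 394, 712, 1126
Δ: 221, 615, 1327
g: 54, 275, 890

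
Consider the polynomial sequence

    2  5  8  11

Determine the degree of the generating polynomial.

First differences: 3, 3, 3
The first differences are constant, so the polynomial has degree 1.

1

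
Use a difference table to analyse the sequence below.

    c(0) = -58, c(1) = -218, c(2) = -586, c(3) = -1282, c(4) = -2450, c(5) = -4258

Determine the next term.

-6898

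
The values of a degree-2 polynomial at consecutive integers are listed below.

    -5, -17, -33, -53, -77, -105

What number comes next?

-137

D1: -12, -16, -20, -24, -28
D2: -4, -4, -4, -4
The second differences are constant (-4).
-28 − 4 = -32;  -105 − 32 = -137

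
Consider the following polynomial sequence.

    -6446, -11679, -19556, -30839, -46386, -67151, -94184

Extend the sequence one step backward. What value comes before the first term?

First differences: -5233, -7877, -11283, -15547, -20765, -27033
Second differences: -2644, -3406, -4264, -5218, -6268
Third differences: -762, -858, -954, -1050
Fourth differences: -96, -96, -96
The fourth differences are constant at -96.
Work back: -762 + 96 = -666;  -2644 + 666 = -1978;  -5233 + 1978 = -3255;  -6446 + 3255 = -3191

-3191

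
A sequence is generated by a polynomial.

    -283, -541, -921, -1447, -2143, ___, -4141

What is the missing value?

-3033

Using the first 5 terms:
D1: -258  -380  -526  -696
D2: -122  -146  -170
D3: -24  -24
Constant third difference = -24.
Extend forward: -170 − 24 = -194;  -696 − 194 = -890;  -2143 − 890 = -3033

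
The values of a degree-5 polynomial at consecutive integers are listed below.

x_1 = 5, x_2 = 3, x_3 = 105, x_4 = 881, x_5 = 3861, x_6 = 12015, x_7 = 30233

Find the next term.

65805

Δ: -2 , 102 , 776 , 2980 , 8154 , 18218
Δ²: 104 , 674 , 2204 , 5174 , 10064
Δ³: 570 , 1530 , 2970 , 4890
Δ⁴: 960 , 1440 , 1920
Δ⁵: 480 , 480
Constant fifth difference = 480, so extend:
1920 + 480 = 2400;  4890 + 2400 = 7290;  10064 + 7290 = 17354;  18218 + 17354 = 35572;  30233 + 35572 = 65805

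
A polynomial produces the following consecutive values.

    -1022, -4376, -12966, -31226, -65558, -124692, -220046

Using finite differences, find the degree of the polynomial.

First differences: -3354, -8590, -18260, -34332, -59134, -95354
Second differences: -5236, -9670, -16072, -24802, -36220
Third differences: -4434, -6402, -8730, -11418
Fourth differences: -1968, -2328, -2688
Fifth differences: -360, -360
The fifth differences are constant, so the polynomial has degree 5.

5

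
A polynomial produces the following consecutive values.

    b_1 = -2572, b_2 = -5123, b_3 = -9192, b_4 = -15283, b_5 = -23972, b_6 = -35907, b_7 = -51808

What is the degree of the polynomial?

4

Δ: -2551, -4069, -6091, -8689, -11935, -15901
Δ²: -1518, -2022, -2598, -3246, -3966
Δ³: -504, -576, -648, -720
Δ⁴: -72, -72, -72
The fourth differences are constant, so the polynomial has degree 4.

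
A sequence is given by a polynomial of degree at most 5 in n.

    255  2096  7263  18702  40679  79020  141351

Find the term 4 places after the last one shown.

First differences: 1841 , 5167 , 11439 , 21977 , 38341 , 62331
Second differences: 3326 , 6272 , 10538 , 16364 , 23990
Third differences: 2946 , 4266 , 5826 , 7626
Fourth differences: 1320 , 1560 , 1800
Fifth differences: 240 , 240
Fifth differences constant at 240.
1800 + 240 = 2040;  7626 + 2040 = 9666;  23990 + 9666 = 33656;  62331 + 33656 = 95987;  141351 + 95987 = 237338
2040 + 240 = 2280;  9666 + 2280 = 11946;  33656 + 11946 = 45602;  95987 + 45602 = 141589;  237338 + 141589 = 378927
2280 + 240 = 2520;  11946 + 2520 = 14466;  45602 + 14466 = 60068;  141589 + 60068 = 201657;  378927 + 201657 = 580584
2520 + 240 = 2760;  14466 + 2760 = 17226;  60068 + 17226 = 77294;  201657 + 77294 = 278951;  580584 + 278951 = 859535

859535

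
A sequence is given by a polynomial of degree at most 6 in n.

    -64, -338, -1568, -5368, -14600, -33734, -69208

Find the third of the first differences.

-3800

D1: -274, -1230, -3800, -9232, -19134, -35474
D2: -956, -2570, -5432, -9902, -16340
D3: -1614, -2862, -4470, -6438
D4: -1248, -1608, -1968
D5: -360, -360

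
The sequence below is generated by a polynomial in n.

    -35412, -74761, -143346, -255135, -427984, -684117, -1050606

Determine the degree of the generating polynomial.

5

Δ: -39349, -68585, -111789, -172849, -256133, -366489
Δ²: -29236, -43204, -61060, -83284, -110356
Δ³: -13968, -17856, -22224, -27072
Δ⁴: -3888, -4368, -4848
Δ⁵: -480, -480
The fifth differences are constant, so the polynomial has degree 5.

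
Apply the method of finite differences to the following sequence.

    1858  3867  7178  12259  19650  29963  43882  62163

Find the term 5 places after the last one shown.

250498

First differences: 2009 , 3311 , 5081 , 7391 , 10313 , 13919 , 18281
Second differences: 1302 , 1770 , 2310 , 2922 , 3606 , 4362
Third differences: 468 , 540 , 612 , 684 , 756
Fourth differences: 72 , 72 , 72 , 72
Fourth differences constant at 72.
756 + 72 = 828;  4362 + 828 = 5190;  18281 + 5190 = 23471;  62163 + 23471 = 85634
828 + 72 = 900;  5190 + 900 = 6090;  23471 + 6090 = 29561;  85634 + 29561 = 115195
900 + 72 = 972;  6090 + 972 = 7062;  29561 + 7062 = 36623;  115195 + 36623 = 151818
972 + 72 = 1044;  7062 + 1044 = 8106;  36623 + 8106 = 44729;  151818 + 44729 = 196547
1044 + 72 = 1116;  8106 + 1116 = 9222;  44729 + 9222 = 53951;  196547 + 53951 = 250498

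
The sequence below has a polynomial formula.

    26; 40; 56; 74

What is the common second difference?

First differences: 14, 16, 18
Second differences: 2, 2

2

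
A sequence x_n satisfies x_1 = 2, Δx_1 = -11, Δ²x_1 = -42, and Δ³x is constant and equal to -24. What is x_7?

-1174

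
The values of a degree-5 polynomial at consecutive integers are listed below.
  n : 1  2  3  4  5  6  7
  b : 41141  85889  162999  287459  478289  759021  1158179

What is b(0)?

17319

First differences: 44748, 77110, 124460, 190830, 280732, 399158
Second differences: 32362, 47350, 66370, 89902, 118426
Third differences: 14988, 19020, 23532, 28524
Fourth differences: 4032, 4512, 4992
Fifth differences: 480, 480
The fifth differences are constant at 480.
Work back: 4032 − 480 = 3552;  14988 − 3552 = 11436;  32362 − 11436 = 20926;  44748 − 20926 = 23822;  41141 − 23822 = 17319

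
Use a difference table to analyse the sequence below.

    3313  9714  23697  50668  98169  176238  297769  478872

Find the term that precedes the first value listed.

First differences: 6401, 13983, 26971, 47501, 78069, 121531, 181103
Second differences: 7582, 12988, 20530, 30568, 43462, 59572
Third differences: 5406, 7542, 10038, 12894, 16110
Fourth differences: 2136, 2496, 2856, 3216
Fifth differences: 360, 360, 360
The fifth differences are constant at 360.
Work back: 2136 − 360 = 1776;  5406 − 1776 = 3630;  7582 − 3630 = 3952;  6401 − 3952 = 2449;  3313 − 2449 = 864

864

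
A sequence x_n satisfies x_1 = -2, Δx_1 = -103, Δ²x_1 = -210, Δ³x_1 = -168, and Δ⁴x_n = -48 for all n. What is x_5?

-2394

Build the table forward from the leading diagonal:
D4: -48, -48, -48, -48, -48
D3: -168, -216, -264, -312, -360
D2: -210, -378, -594, -858, -1170
D1: -103, -313, -691, -1285, -2143
x: -2, -105, -418, -1109, -2394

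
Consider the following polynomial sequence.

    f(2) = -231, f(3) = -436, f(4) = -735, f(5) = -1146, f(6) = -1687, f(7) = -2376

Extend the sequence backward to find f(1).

First differences: -205, -299, -411, -541, -689
Second differences: -94, -112, -130, -148
Third differences: -18, -18, -18
The third differences are constant at -18.
Work back: -94 + 18 = -76;  -205 + 76 = -129;  -231 + 129 = -102

-102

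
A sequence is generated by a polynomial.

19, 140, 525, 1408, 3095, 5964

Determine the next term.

D1: 121, 385, 883, 1687, 2869
D2: 264, 498, 804, 1182
D3: 234, 306, 378
D4: 72, 72
Constant fourth difference = 72, so extend:
378 + 72 = 450;  1182 + 450 = 1632;  2869 + 1632 = 4501;  5964 + 4501 = 10465

10465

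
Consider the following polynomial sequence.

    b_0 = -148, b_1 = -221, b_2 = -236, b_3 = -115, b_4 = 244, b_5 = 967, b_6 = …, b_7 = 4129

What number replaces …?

Using the first 6 terms:
D1: -73  -15  121  359  723
D2: 58  136  238  364
D3: 78  102  126
D4: 24  24
Constant fourth difference = 24.
Extend forward: 126 + 24 = 150;  364 + 150 = 514;  723 + 514 = 1237;  967 + 1237 = 2204

2204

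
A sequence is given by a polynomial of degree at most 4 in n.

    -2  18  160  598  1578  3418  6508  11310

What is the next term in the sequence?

D1: 20 , 142 , 438 , 980 , 1840 , 3090 , 4802
D2: 122 , 296 , 542 , 860 , 1250 , 1712
D3: 174 , 246 , 318 , 390 , 462
D4: 72 , 72 , 72 , 72
Constant fourth difference = 72, so extend:
462 + 72 = 534;  1712 + 534 = 2246;  4802 + 2246 = 7048;  11310 + 7048 = 18358

18358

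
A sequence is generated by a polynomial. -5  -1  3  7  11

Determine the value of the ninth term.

27

Δ: 4, 4, 4, 4
The first differences are constant (4).
11 + 4 = 15
15 + 4 = 19
19 + 4 = 23
23 + 4 = 27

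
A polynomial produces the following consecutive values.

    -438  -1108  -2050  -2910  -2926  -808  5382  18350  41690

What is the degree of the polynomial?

-670, -942, -860, -16, 2118, 6190, 12968, 23340
-272, 82, 844, 2134, 4072, 6778, 10372
354, 762, 1290, 1938, 2706, 3594
408, 528, 648, 768, 888
120, 120, 120, 120
The fifth differences are constant, so the polynomial has degree 5.

5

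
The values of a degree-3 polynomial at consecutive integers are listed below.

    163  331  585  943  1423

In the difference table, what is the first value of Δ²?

D1: 168, 254, 358, 480
D2: 86, 104, 122
D3: 18, 18

86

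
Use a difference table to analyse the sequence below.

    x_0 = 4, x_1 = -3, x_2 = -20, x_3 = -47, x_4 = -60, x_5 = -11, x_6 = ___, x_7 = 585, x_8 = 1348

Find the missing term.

172

Using the first 6 terms:
D1: -7  -17  -27  -13  49
D2: -10  -10  14  62
D3: 0  24  48
D4: 24  24
Constant fourth difference = 24.
Extend forward: 48 + 24 = 72;  62 + 72 = 134;  49 + 134 = 183;  -11 + 183 = 172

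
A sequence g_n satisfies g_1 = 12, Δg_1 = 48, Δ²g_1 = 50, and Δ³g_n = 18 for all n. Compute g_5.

576

Build the table forward from the leading diagonal:
D3: 18, 18, 18, 18, 18
D2: 50, 68, 86, 104, 122
D1: 48, 98, 166, 252, 356
g: 12, 60, 158, 324, 576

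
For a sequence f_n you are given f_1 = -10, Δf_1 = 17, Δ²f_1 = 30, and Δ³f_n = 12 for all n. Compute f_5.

Build the table forward from the leading diagonal:
Third differences: 12  12  12  12  12
Second differences: 30  42  54  66  78
First differences: 17  47  89  143  209
f: -10  7  54  143  286

286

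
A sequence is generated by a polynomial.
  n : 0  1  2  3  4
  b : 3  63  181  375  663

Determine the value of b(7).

2271

D1: 60, 118, 194, 288
D2: 58, 76, 94
D3: 18, 18
The third differences are constant (18).
94 + 18 = 112;  288 + 112 = 400;  663 + 400 = 1063
112 + 18 = 130;  400 + 130 = 530;  1063 + 530 = 1593
130 + 18 = 148;  530 + 148 = 678;  1593 + 678 = 2271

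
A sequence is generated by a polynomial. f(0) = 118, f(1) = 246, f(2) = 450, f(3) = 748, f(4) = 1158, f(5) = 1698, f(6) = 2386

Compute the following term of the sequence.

128, 204, 298, 410, 540, 688
76, 94, 112, 130, 148
18, 18, 18, 18
Constant third difference = 18, so extend:
148 + 18 = 166;  688 + 166 = 854;  2386 + 854 = 3240

3240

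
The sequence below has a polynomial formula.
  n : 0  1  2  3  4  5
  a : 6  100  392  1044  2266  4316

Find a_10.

39376

D1: 94, 292, 652, 1222, 2050
D2: 198, 360, 570, 828
D3: 162, 210, 258
D4: 48, 48
Fourth differences constant at 48.
258 + 48 = 306;  828 + 306 = 1134;  2050 + 1134 = 3184;  4316 + 3184 = 7500
306 + 48 = 354;  1134 + 354 = 1488;  3184 + 1488 = 4672;  7500 + 4672 = 12172
354 + 48 = 402;  1488 + 402 = 1890;  4672 + 1890 = 6562;  12172 + 6562 = 18734
402 + 48 = 450;  1890 + 450 = 2340;  6562 + 2340 = 8902;  18734 + 8902 = 27636
450 + 48 = 498;  2340 + 498 = 2838;  8902 + 2838 = 11740;  27636 + 11740 = 39376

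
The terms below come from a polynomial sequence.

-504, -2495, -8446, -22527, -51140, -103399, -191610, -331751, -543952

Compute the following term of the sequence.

-852975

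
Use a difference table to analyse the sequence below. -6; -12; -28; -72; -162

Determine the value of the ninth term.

-1342

D1: -6, -16, -44, -90
D2: -10, -28, -46
D3: -18, -18
Constant third difference = -18, so extend:
-46 − 18 = -64;  -90 − 64 = -154;  -162 − 154 = -316
-64 − 18 = -82;  -154 − 82 = -236;  -316 − 236 = -552
-82 − 18 = -100;  -236 − 100 = -336;  -552 − 336 = -888
-100 − 18 = -118;  -336 − 118 = -454;  -888 − 454 = -1342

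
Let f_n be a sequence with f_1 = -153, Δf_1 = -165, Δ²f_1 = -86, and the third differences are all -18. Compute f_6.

-2018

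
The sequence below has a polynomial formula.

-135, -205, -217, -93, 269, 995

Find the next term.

2235

-70  -12  124  362  726
58  136  238  364
78  102  126
24  24
Fourth differences constant at 24.
126 + 24 = 150;  364 + 150 = 514;  726 + 514 = 1240;  995 + 1240 = 2235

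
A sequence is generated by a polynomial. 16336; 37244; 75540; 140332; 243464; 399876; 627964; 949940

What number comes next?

1392192

Δ: 20908, 38296, 64792, 103132, 156412, 228088, 321976
Δ²: 17388, 26496, 38340, 53280, 71676, 93888
Δ³: 9108, 11844, 14940, 18396, 22212
Δ⁴: 2736, 3096, 3456, 3816
Δ⁵: 360, 360, 360
Constant fifth difference = 360, so extend:
3816 + 360 = 4176;  22212 + 4176 = 26388;  93888 + 26388 = 120276;  321976 + 120276 = 442252;  949940 + 442252 = 1392192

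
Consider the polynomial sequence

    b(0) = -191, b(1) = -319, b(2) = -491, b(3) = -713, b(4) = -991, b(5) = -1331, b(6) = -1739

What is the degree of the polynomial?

First differences: -128, -172, -222, -278, -340, -408
Second differences: -44, -50, -56, -62, -68
Third differences: -6, -6, -6, -6
The third differences are constant, so the polynomial has degree 3.

3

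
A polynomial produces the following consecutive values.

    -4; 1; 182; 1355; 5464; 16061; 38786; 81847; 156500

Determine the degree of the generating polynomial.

5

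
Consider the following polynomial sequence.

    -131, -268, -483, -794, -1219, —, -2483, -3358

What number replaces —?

Using the first 5 terms:
First differences: -137, -215, -311, -425
Second differences: -78, -96, -114
Third differences: -18, -18
Constant third difference = -18.
Extend forward: -114 − 18 = -132;  -425 − 132 = -557;  -1219 − 557 = -1776

-1776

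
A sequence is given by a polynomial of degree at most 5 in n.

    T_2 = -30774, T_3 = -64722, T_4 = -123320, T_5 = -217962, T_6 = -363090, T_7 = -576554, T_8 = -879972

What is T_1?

Δ: -33948  -58598  -94642  -145128  -213464  -303418
Δ²: -24650  -36044  -50486  -68336  -89954
Δ³: -11394  -14442  -17850  -21618
Δ⁴: -3048  -3408  -3768
Δ⁵: -360  -360
The fifth differences are constant at -360.
Work back: -3048 + 360 = -2688;  -11394 + 2688 = -8706;  -24650 + 8706 = -15944;  -33948 + 15944 = -18004;  -30774 + 18004 = -12770

-12770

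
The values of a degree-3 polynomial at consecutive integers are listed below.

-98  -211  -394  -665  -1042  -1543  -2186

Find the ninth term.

First differences: -113, -183, -271, -377, -501, -643
Second differences: -70, -88, -106, -124, -142
Third differences: -18, -18, -18, -18
Constant third difference = -18, so extend:
-142 − 18 = -160;  -643 − 160 = -803;  -2186 − 803 = -2989
-160 − 18 = -178;  -803 − 178 = -981;  -2989 − 981 = -3970

-3970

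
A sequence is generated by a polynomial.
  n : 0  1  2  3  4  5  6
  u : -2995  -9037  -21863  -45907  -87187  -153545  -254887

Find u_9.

First differences: -6042 , -12826 , -24044 , -41280 , -66358 , -101342
Second differences: -6784 , -11218 , -17236 , -25078 , -34984
Third differences: -4434 , -6018 , -7842 , -9906
Fourth differences: -1584 , -1824 , -2064
Fifth differences: -240 , -240
Constant fifth difference = -240, so extend:
-2064 − 240 = -2304;  -9906 − 2304 = -12210;  -34984 − 12210 = -47194;  -101342 − 47194 = -148536;  -254887 − 148536 = -403423
-2304 − 240 = -2544;  -12210 − 2544 = -14754;  -47194 − 14754 = -61948;  -148536 − 61948 = -210484;  -403423 − 210484 = -613907
-2544 − 240 = -2784;  -14754 − 2784 = -17538;  -61948 − 17538 = -79486;  -210484 − 79486 = -289970;  -613907 − 289970 = -903877

-903877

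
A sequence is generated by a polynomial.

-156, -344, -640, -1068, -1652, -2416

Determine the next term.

-3384

First differences: -188, -296, -428, -584, -764
Second differences: -108, -132, -156, -180
Third differences: -24, -24, -24
Third differences constant at -24.
-180 − 24 = -204;  -764 − 204 = -968;  -2416 − 968 = -3384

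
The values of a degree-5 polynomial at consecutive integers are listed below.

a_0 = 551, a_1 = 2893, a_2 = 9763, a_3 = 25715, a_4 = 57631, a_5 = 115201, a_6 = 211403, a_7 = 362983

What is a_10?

2342  6870  15952  31916  57570  96202  151580
4528  9082  15964  25654  38632  55378
4554  6882  9690  12978  16746
2328  2808  3288  3768
480  480  480
The fifth differences are constant (480).
3768 + 480 = 4248;  16746 + 4248 = 20994;  55378 + 20994 = 76372;  151580 + 76372 = 227952;  362983 + 227952 = 590935
4248 + 480 = 4728;  20994 + 4728 = 25722;  76372 + 25722 = 102094;  227952 + 102094 = 330046;  590935 + 330046 = 920981
4728 + 480 = 5208;  25722 + 5208 = 30930;  102094 + 30930 = 133024;  330046 + 133024 = 463070;  920981 + 463070 = 1384051

1384051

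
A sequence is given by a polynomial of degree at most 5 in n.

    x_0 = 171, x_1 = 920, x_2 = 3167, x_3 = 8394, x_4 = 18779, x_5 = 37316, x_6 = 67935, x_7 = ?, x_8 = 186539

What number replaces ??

Using the first 7 terms:
D1: 749, 2247, 5227, 10385, 18537, 30619
D2: 1498, 2980, 5158, 8152, 12082
D3: 1482, 2178, 2994, 3930
D4: 696, 816, 936
D5: 120, 120
Constant fifth difference = 120.
Extend forward: 936 + 120 = 1056;  3930 + 1056 = 4986;  12082 + 4986 = 17068;  30619 + 17068 = 47687;  67935 + 47687 = 115622

115622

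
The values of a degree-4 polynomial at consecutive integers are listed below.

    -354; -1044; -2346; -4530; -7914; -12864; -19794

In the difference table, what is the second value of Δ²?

-882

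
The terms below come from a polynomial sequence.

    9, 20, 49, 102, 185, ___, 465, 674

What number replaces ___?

Using the first 5 terms:
First differences: 11  29  53  83
Second differences: 18  24  30
Third differences: 6  6
Constant third difference = 6.
Extend forward: 30 + 6 = 36;  83 + 36 = 119;  185 + 119 = 304

304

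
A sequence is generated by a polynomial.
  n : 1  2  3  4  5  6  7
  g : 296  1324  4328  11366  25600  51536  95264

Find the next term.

164698

First differences: 1028 , 3004 , 7038 , 14234 , 25936 , 43728
Second differences: 1976 , 4034 , 7196 , 11702 , 17792
Third differences: 2058 , 3162 , 4506 , 6090
Fourth differences: 1104 , 1344 , 1584
Fifth differences: 240 , 240
Constant fifth difference = 240, so extend:
1584 + 240 = 1824;  6090 + 1824 = 7914;  17792 + 7914 = 25706;  43728 + 25706 = 69434;  95264 + 69434 = 164698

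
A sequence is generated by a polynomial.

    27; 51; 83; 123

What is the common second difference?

First differences: 24, 32, 40
Second differences: 8, 8

8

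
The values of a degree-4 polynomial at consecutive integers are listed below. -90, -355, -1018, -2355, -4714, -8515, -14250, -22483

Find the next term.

Δ: -265 , -663 , -1337 , -2359 , -3801 , -5735 , -8233
Δ²: -398 , -674 , -1022 , -1442 , -1934 , -2498
Δ³: -276 , -348 , -420 , -492 , -564
Δ⁴: -72 , -72 , -72 , -72
Constant fourth difference = -72, so extend:
-564 − 72 = -636;  -2498 − 636 = -3134;  -8233 − 3134 = -11367;  -22483 − 11367 = -33850

-33850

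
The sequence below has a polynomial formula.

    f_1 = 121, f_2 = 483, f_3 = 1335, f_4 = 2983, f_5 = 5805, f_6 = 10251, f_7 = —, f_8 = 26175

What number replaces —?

Using the first 6 terms:
First differences: 362  852  1648  2822  4446
Second differences: 490  796  1174  1624
Third differences: 306  378  450
Fourth differences: 72  72
Constant fourth difference = 72.
Extend forward: 450 + 72 = 522;  1624 + 522 = 2146;  4446 + 2146 = 6592;  10251 + 6592 = 16843

16843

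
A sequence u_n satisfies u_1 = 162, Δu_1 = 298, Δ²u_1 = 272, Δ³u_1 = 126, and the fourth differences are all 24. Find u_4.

Build the table forward from the leading diagonal:
Fourth differences: 24, 24, 24, 24
Third differences: 126, 150, 174, 198
Second differences: 272, 398, 548, 722
First differences: 298, 570, 968, 1516
u: 162, 460, 1030, 1998

1998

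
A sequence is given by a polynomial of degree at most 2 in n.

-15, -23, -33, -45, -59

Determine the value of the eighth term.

-113

-8  -10  -12  -14
-2  -2  -2
The second differences are constant (-2).
-14 − 2 = -16;  -59 − 16 = -75
-16 − 2 = -18;  -75 − 18 = -93
-18 − 2 = -20;  -93 − 20 = -113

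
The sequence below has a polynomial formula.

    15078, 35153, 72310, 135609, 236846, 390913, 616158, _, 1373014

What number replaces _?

934745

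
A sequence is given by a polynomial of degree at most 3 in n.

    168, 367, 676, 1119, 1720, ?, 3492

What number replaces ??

Using the first 5 terms:
199, 309, 443, 601
110, 134, 158
24, 24
Constant third difference = 24.
Extend forward: 158 + 24 = 182;  601 + 182 = 783;  1720 + 783 = 2503

2503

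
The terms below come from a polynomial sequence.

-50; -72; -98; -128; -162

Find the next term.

-200

First differences: -22  -26  -30  -34
Second differences: -4  -4  -4
Constant second difference = -4, so extend:
-34 − 4 = -38;  -162 − 38 = -200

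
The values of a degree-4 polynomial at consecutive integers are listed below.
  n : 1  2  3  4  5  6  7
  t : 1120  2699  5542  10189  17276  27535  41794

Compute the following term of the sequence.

Δ: 1579, 2843, 4647, 7087, 10259, 14259
Δ²: 1264, 1804, 2440, 3172, 4000
Δ³: 540, 636, 732, 828
Δ⁴: 96, 96, 96
Constant fourth difference = 96, so extend:
828 + 96 = 924;  4000 + 924 = 4924;  14259 + 4924 = 19183;  41794 + 19183 = 60977

60977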